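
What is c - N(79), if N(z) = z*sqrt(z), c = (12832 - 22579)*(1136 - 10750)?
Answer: 93707658 - 79*sqrt(79) ≈ 9.3707e+7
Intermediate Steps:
c = 93707658 (c = -9747*(-9614) = 93707658)
N(z) = z**(3/2)
c - N(79) = 93707658 - 79**(3/2) = 93707658 - 79*sqrt(79)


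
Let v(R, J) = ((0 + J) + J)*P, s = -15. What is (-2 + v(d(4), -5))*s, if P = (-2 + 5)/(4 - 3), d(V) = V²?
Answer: 480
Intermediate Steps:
P = 3 (P = 3/1 = 3*1 = 3)
v(R, J) = 6*J (v(R, J) = ((0 + J) + J)*3 = (J + J)*3 = (2*J)*3 = 6*J)
(-2 + v(d(4), -5))*s = (-2 + 6*(-5))*(-15) = (-2 - 30)*(-15) = -32*(-15) = 480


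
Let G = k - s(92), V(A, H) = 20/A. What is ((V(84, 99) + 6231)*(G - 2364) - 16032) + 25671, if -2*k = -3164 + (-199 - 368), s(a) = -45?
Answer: -59140777/21 ≈ -2.8162e+6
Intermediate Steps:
k = 3731/2 (k = -(-3164 + (-199 - 368))/2 = -(-3164 - 567)/2 = -1/2*(-3731) = 3731/2 ≈ 1865.5)
G = 3821/2 (G = 3731/2 - 1*(-45) = 3731/2 + 45 = 3821/2 ≈ 1910.5)
((V(84, 99) + 6231)*(G - 2364) - 16032) + 25671 = ((20/84 + 6231)*(3821/2 - 2364) - 16032) + 25671 = ((20*(1/84) + 6231)*(-907/2) - 16032) + 25671 = ((5/21 + 6231)*(-907/2) - 16032) + 25671 = ((130856/21)*(-907/2) - 16032) + 25671 = (-59343196/21 - 16032) + 25671 = -59679868/21 + 25671 = -59140777/21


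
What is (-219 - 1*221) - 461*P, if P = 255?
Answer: -117995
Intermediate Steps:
(-219 - 1*221) - 461*P = (-219 - 1*221) - 461*255 = (-219 - 221) - 117555 = -440 - 117555 = -117995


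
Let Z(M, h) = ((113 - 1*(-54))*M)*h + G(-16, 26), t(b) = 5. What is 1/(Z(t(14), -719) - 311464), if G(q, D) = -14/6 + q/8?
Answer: -3/2735500 ≈ -1.0967e-6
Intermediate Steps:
G(q, D) = -7/3 + q/8 (G(q, D) = -14*1/6 + q*(1/8) = -7/3 + q/8)
Z(M, h) = -13/3 + 167*M*h (Z(M, h) = ((113 - 1*(-54))*M)*h + (-7/3 + (1/8)*(-16)) = ((113 + 54)*M)*h + (-7/3 - 2) = (167*M)*h - 13/3 = 167*M*h - 13/3 = -13/3 + 167*M*h)
1/(Z(t(14), -719) - 311464) = 1/((-13/3 + 167*5*(-719)) - 311464) = 1/((-13/3 - 600365) - 311464) = 1/(-1801108/3 - 311464) = 1/(-2735500/3) = -3/2735500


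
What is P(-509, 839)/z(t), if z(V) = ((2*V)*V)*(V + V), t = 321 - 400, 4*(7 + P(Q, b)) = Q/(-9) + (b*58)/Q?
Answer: 307145/36137786544 ≈ 8.4993e-6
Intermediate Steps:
P(Q, b) = -7 - Q/36 + 29*b/(2*Q) (P(Q, b) = -7 + (Q/(-9) + (b*58)/Q)/4 = -7 + (Q*(-⅑) + (58*b)/Q)/4 = -7 + (-Q/9 + 58*b/Q)/4 = -7 + (-Q/36 + 29*b/(2*Q)) = -7 - Q/36 + 29*b/(2*Q))
t = -79
z(V) = 4*V³ (z(V) = (2*V²)*(2*V) = 4*V³)
P(-509, 839)/z(t) = ((1/36)*(522*839 - 1*(-509)*(252 - 509))/(-509))/((4*(-79)³)) = ((1/36)*(-1/509)*(437958 - 1*(-509)*(-257)))/((4*(-493039))) = ((1/36)*(-1/509)*(437958 - 130813))/(-1972156) = ((1/36)*(-1/509)*307145)*(-1/1972156) = -307145/18324*(-1/1972156) = 307145/36137786544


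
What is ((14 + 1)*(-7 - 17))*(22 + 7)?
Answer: -10440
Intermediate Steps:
((14 + 1)*(-7 - 17))*(22 + 7) = (15*(-24))*29 = -360*29 = -10440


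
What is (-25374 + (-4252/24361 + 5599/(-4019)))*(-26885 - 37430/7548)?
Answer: 84042635797388420855/123166828622 ≈ 6.8235e+8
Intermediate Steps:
(-25374 + (-4252/24361 + 5599/(-4019)))*(-26885 - 37430/7548) = (-25374 + (-4252*1/24361 + 5599*(-1/4019)))*(-26885 - 37430*1/7548) = (-25374 + (-4252/24361 - 5599/4019))*(-26885 - 18715/3774) = (-25374 - 153486027/97906859)*(-101482705/3774) = -2484442126293/97906859*(-101482705/3774) = 84042635797388420855/123166828622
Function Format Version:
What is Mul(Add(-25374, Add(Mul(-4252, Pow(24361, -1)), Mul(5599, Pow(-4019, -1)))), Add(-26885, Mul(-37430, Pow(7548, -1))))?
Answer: Rational(84042635797388420855, 123166828622) ≈ 6.8235e+8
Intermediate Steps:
Mul(Add(-25374, Add(Mul(-4252, Pow(24361, -1)), Mul(5599, Pow(-4019, -1)))), Add(-26885, Mul(-37430, Pow(7548, -1)))) = Mul(Add(-25374, Add(Mul(-4252, Rational(1, 24361)), Mul(5599, Rational(-1, 4019)))), Add(-26885, Mul(-37430, Rational(1, 7548)))) = Mul(Add(-25374, Add(Rational(-4252, 24361), Rational(-5599, 4019))), Add(-26885, Rational(-18715, 3774))) = Mul(Add(-25374, Rational(-153486027, 97906859)), Rational(-101482705, 3774)) = Mul(Rational(-2484442126293, 97906859), Rational(-101482705, 3774)) = Rational(84042635797388420855, 123166828622)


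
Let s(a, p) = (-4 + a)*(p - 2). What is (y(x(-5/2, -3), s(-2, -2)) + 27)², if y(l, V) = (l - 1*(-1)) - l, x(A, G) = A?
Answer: 784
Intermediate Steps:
s(a, p) = (-4 + a)*(-2 + p)
y(l, V) = 1 (y(l, V) = (l + 1) - l = (1 + l) - l = 1)
(y(x(-5/2, -3), s(-2, -2)) + 27)² = (1 + 27)² = 28² = 784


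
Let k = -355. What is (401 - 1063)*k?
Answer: 235010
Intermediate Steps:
(401 - 1063)*k = (401 - 1063)*(-355) = -662*(-355) = 235010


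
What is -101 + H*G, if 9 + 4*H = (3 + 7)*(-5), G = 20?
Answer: -396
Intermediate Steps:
H = -59/4 (H = -9/4 + ((3 + 7)*(-5))/4 = -9/4 + (10*(-5))/4 = -9/4 + (¼)*(-50) = -9/4 - 25/2 = -59/4 ≈ -14.750)
-101 + H*G = -101 - 59/4*20 = -101 - 295 = -396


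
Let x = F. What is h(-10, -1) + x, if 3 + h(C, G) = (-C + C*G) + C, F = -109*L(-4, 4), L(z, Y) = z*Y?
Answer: 1751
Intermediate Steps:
L(z, Y) = Y*z
F = 1744 (F = -436*(-4) = -109*(-16) = 1744)
h(C, G) = -3 + C*G (h(C, G) = -3 + ((-C + C*G) + C) = -3 + C*G)
x = 1744
h(-10, -1) + x = (-3 - 10*(-1)) + 1744 = (-3 + 10) + 1744 = 7 + 1744 = 1751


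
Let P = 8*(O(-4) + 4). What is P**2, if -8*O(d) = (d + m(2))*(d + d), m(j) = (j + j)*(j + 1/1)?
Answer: 9216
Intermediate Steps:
m(j) = 2*j*(1 + j) (m(j) = (2*j)*(j + 1) = (2*j)*(1 + j) = 2*j*(1 + j))
O(d) = -d*(12 + d)/4 (O(d) = -(d + 2*2*(1 + 2))*(d + d)/8 = -(d + 2*2*3)*2*d/8 = -(d + 12)*2*d/8 = -(12 + d)*2*d/8 = -d*(12 + d)/4)
P = 96 (P = 8*(-1/4*(-4)*(12 - 4) + 4) = 8*(-1/4*(-4)*8 + 4) = 8*(8 + 4) = 8*12 = 96)
P**2 = 96**2 = 9216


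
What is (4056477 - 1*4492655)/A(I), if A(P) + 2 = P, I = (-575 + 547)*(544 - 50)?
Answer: 218089/6917 ≈ 31.529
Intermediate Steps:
I = -13832 (I = -28*494 = -13832)
A(P) = -2 + P
(4056477 - 1*4492655)/A(I) = (4056477 - 1*4492655)/(-2 - 13832) = (4056477 - 4492655)/(-13834) = -436178*(-1/13834) = 218089/6917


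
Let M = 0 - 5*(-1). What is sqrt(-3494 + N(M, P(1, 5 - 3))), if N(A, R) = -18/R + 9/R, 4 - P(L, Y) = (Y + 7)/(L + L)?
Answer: 2*I*sqrt(869) ≈ 58.958*I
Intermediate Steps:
P(L, Y) = 4 - (7 + Y)/(2*L) (P(L, Y) = 4 - (Y + 7)/(L + L) = 4 - (7 + Y)/(2*L))
M = 5 (M = 0 + 5 = 5)
N(A, R) = -9/R
sqrt(-3494 + N(M, P(1, 5 - 3))) = sqrt(-3494 - 9*2/(-7 - (5 - 3) + 8*1)) = sqrt(-3494 - 9*2/(-7 - 1*2 + 8)) = sqrt(-3494 - 9*2/(-7 - 2 + 8)) = sqrt(-3494 - 9/((1/2)*1*(-1))) = sqrt(-3494 - 9/(-1/2)) = sqrt(-3494 - 9*(-2)) = sqrt(-3494 + 18) = sqrt(-3476) = 2*I*sqrt(869)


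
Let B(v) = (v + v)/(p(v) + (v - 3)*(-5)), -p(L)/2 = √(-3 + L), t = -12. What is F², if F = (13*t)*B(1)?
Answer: 24336/(5 - I*√2)² ≈ 767.8 + 472.1*I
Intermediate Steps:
p(L) = -2*√(-3 + L)
B(v) = 2*v/(15 - 5*v - 2*√(-3 + v)) (B(v) = (v + v)/(-2*√(-3 + v) + (v - 3)*(-5)) = (2*v)/(-2*√(-3 + v) + (-3 + v)*(-5)) = (2*v)/(-2*√(-3 + v) + (15 - 5*v)) = (2*v)/(15 - 5*v - 2*√(-3 + v)) = 2*v/(15 - 5*v - 2*√(-3 + v)))
F = 312/(-10 + 2*I*√2) (F = (13*(-12))*(-2*1/(-15 + 2*√(-3 + 1) + 5*1)) = -(-312)/(-15 + 2*√(-2) + 5) = -(-312)/(-15 + 2*(I*√2) + 5) = -(-312)/(-15 + 2*I*√2 + 5) = -(-312)/(-10 + 2*I*√2) = 312/(-10 + 2*I*√2) ≈ -28.889 - 8.171*I)
F² = (-260/9 - 52*I*√2/9)²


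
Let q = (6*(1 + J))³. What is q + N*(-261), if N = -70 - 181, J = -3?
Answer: 63783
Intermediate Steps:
N = -251
q = -1728 (q = (6*(1 - 3))³ = (6*(-2))³ = (-12)³ = -1728)
q + N*(-261) = -1728 - 251*(-261) = -1728 + 65511 = 63783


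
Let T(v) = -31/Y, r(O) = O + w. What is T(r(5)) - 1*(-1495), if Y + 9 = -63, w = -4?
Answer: 107671/72 ≈ 1495.4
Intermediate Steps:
r(O) = -4 + O (r(O) = O - 4 = -4 + O)
Y = -72 (Y = -9 - 63 = -72)
T(v) = 31/72 (T(v) = -31/(-72) = -31*(-1/72) = 31/72)
T(r(5)) - 1*(-1495) = 31/72 - 1*(-1495) = 31/72 + 1495 = 107671/72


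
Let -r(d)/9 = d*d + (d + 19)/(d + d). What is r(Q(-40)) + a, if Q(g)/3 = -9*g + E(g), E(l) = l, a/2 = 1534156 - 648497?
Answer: -4174775417/640 ≈ -6.5231e+6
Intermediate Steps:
a = 1771318 (a = 2*(1534156 - 648497) = 2*885659 = 1771318)
Q(g) = -24*g (Q(g) = 3*(-9*g + g) = 3*(-8*g) = -24*g)
r(d) = -9*d² - 9*(19 + d)/(2*d) (r(d) = -9*(d*d + (d + 19)/(d + d)) = -9*(d² + (19 + d)/((2*d))) = -9*(d² + (19 + d)*(1/(2*d))) = -9*(d² + (19 + d)/(2*d)) = -9*d² - 9*(19 + d)/(2*d))
r(Q(-40)) + a = 9*(-19 - (-24)*(-40) - 2*(-24*(-40))³)/(2*((-24*(-40)))) + 1771318 = (9/2)*(-19 - 1*960 - 2*960³)/960 + 1771318 = (9/2)*(1/960)*(-19 - 960 - 2*884736000) + 1771318 = (9/2)*(1/960)*(-19 - 960 - 1769472000) + 1771318 = (9/2)*(1/960)*(-1769472979) + 1771318 = -5308418937/640 + 1771318 = -4174775417/640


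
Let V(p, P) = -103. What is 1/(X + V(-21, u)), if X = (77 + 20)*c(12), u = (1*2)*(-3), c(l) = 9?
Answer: 1/770 ≈ 0.0012987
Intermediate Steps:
u = -6 (u = 2*(-3) = -6)
X = 873 (X = (77 + 20)*9 = 97*9 = 873)
1/(X + V(-21, u)) = 1/(873 - 103) = 1/770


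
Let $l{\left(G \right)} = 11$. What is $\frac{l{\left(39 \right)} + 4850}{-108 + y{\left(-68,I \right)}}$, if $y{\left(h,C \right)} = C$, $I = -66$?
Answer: $- \frac{4861}{174} \approx -27.937$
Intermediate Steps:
$\frac{l{\left(39 \right)} + 4850}{-108 + y{\left(-68,I \right)}} = \frac{11 + 4850}{-108 - 66} = \frac{4861}{-174} = 4861 \left(- \frac{1}{174}\right) = - \frac{4861}{174}$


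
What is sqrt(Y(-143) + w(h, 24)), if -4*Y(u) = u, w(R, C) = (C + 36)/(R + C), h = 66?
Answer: sqrt(1311)/6 ≈ 6.0346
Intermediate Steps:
w(R, C) = (36 + C)/(C + R)
Y(u) = -u/4
sqrt(Y(-143) + w(h, 24)) = sqrt(-1/4*(-143) + (36 + 24)/(24 + 66)) = sqrt(143/4 + 60/90) = sqrt(143/4 + (1/90)*60) = sqrt(143/4 + 2/3) = sqrt(437/12) = sqrt(1311)/6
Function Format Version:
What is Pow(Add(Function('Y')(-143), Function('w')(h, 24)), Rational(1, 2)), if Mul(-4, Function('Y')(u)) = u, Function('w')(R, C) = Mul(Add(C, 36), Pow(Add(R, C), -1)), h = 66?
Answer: Mul(Rational(1, 6), Pow(1311, Rational(1, 2))) ≈ 6.0346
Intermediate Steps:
Function('w')(R, C) = Mul(Pow(Add(C, R), -1), Add(36, C)) (Function('w')(R, C) = Mul(Add(36, C), Pow(Add(C, R), -1)) = Mul(Pow(Add(C, R), -1), Add(36, C)))
Function('Y')(u) = Mul(Rational(-1, 4), u)
Pow(Add(Function('Y')(-143), Function('w')(h, 24)), Rational(1, 2)) = Pow(Add(Mul(Rational(-1, 4), -143), Mul(Pow(Add(24, 66), -1), Add(36, 24))), Rational(1, 2)) = Pow(Add(Rational(143, 4), Mul(Pow(90, -1), 60)), Rational(1, 2)) = Pow(Add(Rational(143, 4), Mul(Rational(1, 90), 60)), Rational(1, 2)) = Pow(Add(Rational(143, 4), Rational(2, 3)), Rational(1, 2)) = Pow(Rational(437, 12), Rational(1, 2)) = Mul(Rational(1, 6), Pow(1311, Rational(1, 2)))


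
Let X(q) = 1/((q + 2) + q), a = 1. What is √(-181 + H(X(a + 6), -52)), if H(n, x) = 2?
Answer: I*√179 ≈ 13.379*I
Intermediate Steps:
X(q) = 1/(2 + 2*q) (X(q) = 1/((2 + q) + q) = 1/(2 + 2*q))
√(-181 + H(X(a + 6), -52)) = √(-181 + 2) = √(-179) = I*√179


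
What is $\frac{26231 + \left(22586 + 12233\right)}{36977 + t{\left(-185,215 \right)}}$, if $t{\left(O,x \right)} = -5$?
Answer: $\frac{10175}{6162} \approx 1.6512$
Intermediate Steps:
$\frac{26231 + \left(22586 + 12233\right)}{36977 + t{\left(-185,215 \right)}} = \frac{26231 + \left(22586 + 12233\right)}{36977 - 5} = \frac{26231 + 34819}{36972} = 61050 \cdot \frac{1}{36972} = \frac{10175}{6162}$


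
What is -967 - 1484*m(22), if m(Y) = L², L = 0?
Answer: -967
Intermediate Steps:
m(Y) = 0 (m(Y) = 0² = 0)
-967 - 1484*m(22) = -967 - 1484*0 = -967 + 0 = -967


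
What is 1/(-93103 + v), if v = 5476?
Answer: -1/87627 ≈ -1.1412e-5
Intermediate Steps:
1/(-93103 + v) = 1/(-93103 + 5476) = 1/(-87627) = -1/87627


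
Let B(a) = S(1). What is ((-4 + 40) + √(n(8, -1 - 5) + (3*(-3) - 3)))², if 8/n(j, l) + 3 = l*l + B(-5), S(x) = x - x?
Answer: 42380/33 + 48*I*√3201/11 ≈ 1284.2 + 246.88*I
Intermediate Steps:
S(x) = 0
B(a) = 0
n(j, l) = 8/(-3 + l²) (n(j, l) = 8/(-3 + (l*l + 0)) = 8/(-3 + (l² + 0)) = 8/(-3 + l²))
((-4 + 40) + √(n(8, -1 - 5) + (3*(-3) - 3)))² = ((-4 + 40) + √(8/(-3 + (-1 - 5)²) + (3*(-3) - 3)))² = (36 + √(8/(-3 + (-6)²) + (-9 - 3)))² = (36 + √(8/(-3 + 36) - 12))² = (36 + √(8/33 - 12))² = (36 + √(-388/33))² = (36 + 2*I*√3201/33)²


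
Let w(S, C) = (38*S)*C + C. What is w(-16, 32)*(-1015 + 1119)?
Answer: -2020096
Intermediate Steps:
w(S, C) = C + 38*C*S (w(S, C) = 38*C*S + C = C + 38*C*S)
w(-16, 32)*(-1015 + 1119) = (32*(1 + 38*(-16)))*(-1015 + 1119) = (32*(1 - 608))*104 = (32*(-607))*104 = -19424*104 = -2020096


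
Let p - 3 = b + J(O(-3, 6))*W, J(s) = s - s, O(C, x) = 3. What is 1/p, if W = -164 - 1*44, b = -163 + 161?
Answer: 1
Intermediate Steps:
b = -2
J(s) = 0
W = -208 (W = -164 - 44 = -208)
p = 1 (p = 3 + (-2 + 0*(-208)) = 3 + (-2 + 0) = 3 - 2 = 1)
1/p = 1/1 = 1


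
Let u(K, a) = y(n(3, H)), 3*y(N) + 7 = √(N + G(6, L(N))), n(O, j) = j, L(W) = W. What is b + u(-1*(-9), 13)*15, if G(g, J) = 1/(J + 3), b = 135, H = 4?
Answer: 100 + 5*√203/7 ≈ 110.18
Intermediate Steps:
G(g, J) = 1/(3 + J)
y(N) = -7/3 + √(N + 1/(3 + N))/3
u(K, a) = -7/3 + √203/21 (u(K, a) = -7/3 + √((1 + 4*(3 + 4))/(3 + 4))/3 = -7/3 + √((1 + 4*7)/7)/3 = -7/3 + √((1 + 28)/7)/3 = -7/3 + √((⅐)*29)/3 = -7/3 + √(29/7)/3 = -7/3 + (√203/7)/3 = -7/3 + √203/21)
b + u(-1*(-9), 13)*15 = 135 + (-7/3 + √203/21)*15 = 135 + (-35 + 5*√203/7) = 100 + 5*√203/7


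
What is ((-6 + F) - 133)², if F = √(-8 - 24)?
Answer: 19289 - 1112*I*√2 ≈ 19289.0 - 1572.6*I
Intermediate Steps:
F = 4*I*√2 (F = √(-32) = 4*I*√2 ≈ 5.6569*I)
((-6 + F) - 133)² = ((-6 + 4*I*√2) - 133)² = (-139 + 4*I*√2)²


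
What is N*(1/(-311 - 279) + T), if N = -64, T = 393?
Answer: -7419808/295 ≈ -25152.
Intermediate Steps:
N*(1/(-311 - 279) + T) = -64*(1/(-311 - 279) + 393) = -64*(1/(-590) + 393) = -64*(-1/590 + 393) = -64*231869/590 = -7419808/295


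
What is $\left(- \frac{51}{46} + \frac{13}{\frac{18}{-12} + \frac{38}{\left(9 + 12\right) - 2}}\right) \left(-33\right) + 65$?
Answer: $- \frac{34795}{46} \approx -756.41$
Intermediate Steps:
$\left(- \frac{51}{46} + \frac{13}{\frac{18}{-12} + \frac{38}{\left(9 + 12\right) - 2}}\right) \left(-33\right) + 65 = \left(\left(-51\right) \frac{1}{46} + \frac{13}{18 \left(- \frac{1}{12}\right) + \frac{38}{21 - 2}}\right) \left(-33\right) + 65 = \left(- \frac{51}{46} + \frac{13}{- \frac{3}{2} + \frac{38}{19}}\right) \left(-33\right) + 65 = \left(- \frac{51}{46} + \frac{13}{- \frac{3}{2} + 38 \cdot \frac{1}{19}}\right) \left(-33\right) + 65 = \left(- \frac{51}{46} + \frac{13}{- \frac{3}{2} + 2}\right) \left(-33\right) + 65 = \left(- \frac{51}{46} + 13 \frac{1}{\frac{1}{2}}\right) \left(-33\right) + 65 = \left(- \frac{51}{46} + 13 \cdot 2\right) \left(-33\right) + 65 = \left(- \frac{51}{46} + 26\right) \left(-33\right) + 65 = \frac{1145}{46} \left(-33\right) + 65 = - \frac{37785}{46} + 65 = - \frac{34795}{46}$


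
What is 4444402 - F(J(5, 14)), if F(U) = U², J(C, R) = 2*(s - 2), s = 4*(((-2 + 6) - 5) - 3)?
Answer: 4443106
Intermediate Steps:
s = -16 (s = 4*((4 - 5) - 3) = 4*(-1 - 3) = 4*(-4) = -16)
J(C, R) = -36 (J(C, R) = 2*(-16 - 2) = 2*(-18) = -36)
4444402 - F(J(5, 14)) = 4444402 - 1*(-36)² = 4444402 - 1*1296 = 4444402 - 1296 = 4443106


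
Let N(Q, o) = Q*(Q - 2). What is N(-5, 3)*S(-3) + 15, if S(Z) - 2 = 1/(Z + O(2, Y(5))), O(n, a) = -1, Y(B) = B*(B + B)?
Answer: 305/4 ≈ 76.250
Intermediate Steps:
Y(B) = 2*B**2 (Y(B) = B*(2*B) = 2*B**2)
N(Q, o) = Q*(-2 + Q)
S(Z) = 2 + 1/(-1 + Z) (S(Z) = 2 + 1/(Z - 1) = 2 + 1/(-1 + Z))
N(-5, 3)*S(-3) + 15 = (-5*(-2 - 5))*((-1 + 2*(-3))/(-1 - 3)) + 15 = (-5*(-7))*((-1 - 6)/(-4)) + 15 = 35*(-1/4*(-7)) + 15 = 35*(7/4) + 15 = 245/4 + 15 = 305/4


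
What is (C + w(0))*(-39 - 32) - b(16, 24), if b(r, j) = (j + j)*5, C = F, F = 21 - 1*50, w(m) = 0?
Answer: 1819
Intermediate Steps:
F = -29 (F = 21 - 50 = -29)
C = -29
b(r, j) = 10*j (b(r, j) = (2*j)*5 = 10*j)
(C + w(0))*(-39 - 32) - b(16, 24) = (-29 + 0)*(-39 - 32) - 10*24 = -29*(-71) - 1*240 = 2059 - 240 = 1819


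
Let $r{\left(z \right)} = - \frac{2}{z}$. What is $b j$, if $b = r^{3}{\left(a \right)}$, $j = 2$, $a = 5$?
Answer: $- \frac{16}{125} \approx -0.128$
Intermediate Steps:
$b = - \frac{8}{125}$ ($b = \left(- \frac{2}{5}\right)^{3} = - \frac{8}{125} \approx -0.064$)
$b j = \left(- \frac{8}{125}\right) 2 = - \frac{16}{125}$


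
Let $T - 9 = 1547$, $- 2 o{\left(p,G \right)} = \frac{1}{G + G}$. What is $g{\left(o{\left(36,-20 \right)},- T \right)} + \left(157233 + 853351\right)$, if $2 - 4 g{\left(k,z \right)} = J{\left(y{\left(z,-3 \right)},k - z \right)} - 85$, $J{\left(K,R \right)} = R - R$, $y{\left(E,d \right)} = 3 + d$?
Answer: $\frac{4042423}{4} \approx 1.0106 \cdot 10^{6}$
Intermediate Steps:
$o{\left(p,G \right)} = - \frac{1}{4 G}$ ($o{\left(p,G \right)} = - \frac{1}{2 \left(G + G\right)} = - \frac{1}{2 \cdot 2 G} = - \frac{\frac{1}{2} \frac{1}{G}}{2} = - \frac{1}{4 G}$)
$T = 1556$ ($T = 9 + 1547 = 1556$)
$J{\left(K,R \right)} = 0$
$g{\left(k,z \right)} = \frac{87}{4}$ ($g{\left(k,z \right)} = \frac{1}{2} - \frac{0 - 85}{4} = \frac{1}{2} - - \frac{85}{4} = \frac{1}{2} + \frac{85}{4} = \frac{87}{4}$)
$g{\left(o{\left(36,-20 \right)},- T \right)} + \left(157233 + 853351\right) = \frac{87}{4} + \left(157233 + 853351\right) = \frac{87}{4} + 1010584 = \frac{4042423}{4}$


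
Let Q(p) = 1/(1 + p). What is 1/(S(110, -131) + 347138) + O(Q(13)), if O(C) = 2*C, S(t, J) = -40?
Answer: 347105/2429686 ≈ 0.14286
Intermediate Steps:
1/(S(110, -131) + 347138) + O(Q(13)) = 1/(-40 + 347138) + 2/(1 + 13) = 1/347098 + 2/14 = 1/347098 + 2*(1/14) = 1/347098 + 1/7 = 347105/2429686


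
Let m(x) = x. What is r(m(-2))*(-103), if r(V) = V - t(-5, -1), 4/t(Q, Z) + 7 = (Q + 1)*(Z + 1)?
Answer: 1030/7 ≈ 147.14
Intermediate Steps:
t(Q, Z) = 4/(-7 + (1 + Q)*(1 + Z)) (t(Q, Z) = 4/(-7 + (Q + 1)*(Z + 1)) = 4/(-7 + (1 + Q)*(1 + Z)))
r(V) = 4/7 + V (r(V) = V - 4/(-6 - 5 - 1 - 5*(-1)) = V - 4/(-6 - 5 - 1 + 5) = V - 4/(-7) = V - 4*(-1)/7 = V - 1*(-4/7) = V + 4/7 = 4/7 + V)
r(m(-2))*(-103) = (4/7 - 2)*(-103) = -10/7*(-103) = 1030/7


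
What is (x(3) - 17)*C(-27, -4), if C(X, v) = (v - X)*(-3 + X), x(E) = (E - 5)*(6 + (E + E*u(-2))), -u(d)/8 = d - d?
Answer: 24150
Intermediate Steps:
u(d) = 0 (u(d) = -8*(d - d) = -8*0 = 0)
x(E) = (-5 + E)*(6 + E) (x(E) = (E - 5)*(6 + (E + E*0)) = (-5 + E)*(6 + (E + 0)) = (-5 + E)*(6 + E))
C(X, v) = (-3 + X)*(v - X)
(x(3) - 17)*C(-27, -4) = ((-30 + 3 + 3²) - 17)*(-1*(-27)² - 3*(-4) + 3*(-27) - 27*(-4)) = ((-30 + 3 + 9) - 17)*(-1*729 + 12 - 81 + 108) = (-18 - 17)*(-729 + 12 - 81 + 108) = -35*(-690) = 24150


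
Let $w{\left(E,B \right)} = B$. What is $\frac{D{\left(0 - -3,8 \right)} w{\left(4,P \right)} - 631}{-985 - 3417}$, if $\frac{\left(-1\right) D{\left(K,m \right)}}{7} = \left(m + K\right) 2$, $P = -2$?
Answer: $\frac{323}{4402} \approx 0.073376$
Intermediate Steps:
$D{\left(K,m \right)} = - 14 K - 14 m$ ($D{\left(K,m \right)} = - 7 \left(m + K\right) 2 = - 7 \left(K + m\right) 2 = - 7 \left(2 K + 2 m\right) = - 14 K - 14 m$)
$\frac{D{\left(0 - -3,8 \right)} w{\left(4,P \right)} - 631}{-985 - 3417} = \frac{\left(- 14 \left(0 - -3\right) - 112\right) \left(-2\right) - 631}{-985 - 3417} = \frac{\left(- 14 \left(0 + 3\right) - 112\right) \left(-2\right) - 631}{-4402} = \left(\left(\left(-14\right) 3 - 112\right) \left(-2\right) - 631\right) \left(- \frac{1}{4402}\right) = \left(\left(-42 - 112\right) \left(-2\right) - 631\right) \left(- \frac{1}{4402}\right) = \left(\left(-154\right) \left(-2\right) - 631\right) \left(- \frac{1}{4402}\right) = \left(308 - 631\right) \left(- \frac{1}{4402}\right) = \left(-323\right) \left(- \frac{1}{4402}\right) = \frac{323}{4402}$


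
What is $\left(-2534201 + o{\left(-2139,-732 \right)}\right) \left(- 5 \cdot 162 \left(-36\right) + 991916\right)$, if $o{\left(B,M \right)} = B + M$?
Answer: $-2590543329472$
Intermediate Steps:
$\left(-2534201 + o{\left(-2139,-732 \right)}\right) \left(- 5 \cdot 162 \left(-36\right) + 991916\right) = \left(-2534201 - 2871\right) \left(- 5 \cdot 162 \left(-36\right) + 991916\right) = \left(-2534201 - 2871\right) \left(\left(-5\right) \left(-5832\right) + 991916\right) = - 2537072 \left(29160 + 991916\right) = \left(-2537072\right) 1021076 = -2590543329472$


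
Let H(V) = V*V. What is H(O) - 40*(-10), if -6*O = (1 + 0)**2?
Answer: 14401/36 ≈ 400.03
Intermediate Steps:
O = -1/6 (O = -(1 + 0)**2/6 = -1/6*1**2 = -1/6*1 = -1/6 ≈ -0.16667)
H(V) = V**2
H(O) - 40*(-10) = (-1/6)**2 - 40*(-10) = 1/36 - 1*(-400) = 1/36 + 400 = 14401/36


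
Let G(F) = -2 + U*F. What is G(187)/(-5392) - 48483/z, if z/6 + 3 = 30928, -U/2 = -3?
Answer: -9775757/20843450 ≈ -0.46901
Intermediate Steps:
U = 6 (U = -2*(-3) = 6)
z = 185550 (z = -18 + 6*30928 = -18 + 185568 = 185550)
G(F) = -2 + 6*F
G(187)/(-5392) - 48483/z = (-2 + 6*187)/(-5392) - 48483/185550 = (-2 + 1122)*(-1/5392) - 48483*1/185550 = 1120*(-1/5392) - 16161/61850 = -70/337 - 16161/61850 = -9775757/20843450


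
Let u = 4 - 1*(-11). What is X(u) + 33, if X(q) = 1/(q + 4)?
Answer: 628/19 ≈ 33.053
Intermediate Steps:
u = 15 (u = 4 + 11 = 15)
X(q) = 1/(4 + q)
X(u) + 33 = 1/(4 + 15) + 33 = 1/19 + 33 = 628/19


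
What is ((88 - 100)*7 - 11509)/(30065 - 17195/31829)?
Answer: -368993597/956921690 ≈ -0.38560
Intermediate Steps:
((88 - 100)*7 - 11509)/(30065 - 17195/31829) = (-12*7 - 11509)/(30065 - 17195*1/31829) = (-84 - 11509)/(30065 - 17195/31829) = -11593/956921690/31829 = -11593*31829/956921690 = -368993597/956921690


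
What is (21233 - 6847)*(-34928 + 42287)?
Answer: 105866574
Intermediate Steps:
(21233 - 6847)*(-34928 + 42287) = 14386*7359 = 105866574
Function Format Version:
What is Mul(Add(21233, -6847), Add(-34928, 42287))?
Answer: 105866574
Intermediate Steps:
Mul(Add(21233, -6847), Add(-34928, 42287)) = Mul(14386, 7359) = 105866574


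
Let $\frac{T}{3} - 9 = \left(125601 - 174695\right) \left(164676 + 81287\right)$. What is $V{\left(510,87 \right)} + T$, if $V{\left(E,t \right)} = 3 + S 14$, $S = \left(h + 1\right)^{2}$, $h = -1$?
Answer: $-36225922536$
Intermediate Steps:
$S = 0$ ($S = \left(-1 + 1\right)^{2} = 0^{2} = 0$)
$V{\left(E,t \right)} = 3$ ($V{\left(E,t \right)} = 3 + 0 \cdot 14 = 3 + 0 = 3$)
$T = -36225922539$ ($T = 27 + 3 \left(125601 - 174695\right) \left(164676 + 81287\right) = 27 + 3 \left(\left(-49094\right) 245963\right) = 27 + 3 \left(-12075307522\right) = 27 - 36225922566 = -36225922539$)
$V{\left(510,87 \right)} + T = 3 - 36225922539 = -36225922536$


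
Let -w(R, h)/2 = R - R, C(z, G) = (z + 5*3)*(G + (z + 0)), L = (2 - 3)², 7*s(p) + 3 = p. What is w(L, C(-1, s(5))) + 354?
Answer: 354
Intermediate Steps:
s(p) = -3/7 + p/7
L = 1 (L = (-1)² = 1)
C(z, G) = (15 + z)*(G + z) (C(z, G) = (z + 15)*(G + z) = (15 + z)*(G + z))
w(R, h) = 0 (w(R, h) = -2*(R - R) = -2*0 = 0)
w(L, C(-1, s(5))) + 354 = 0 + 354 = 354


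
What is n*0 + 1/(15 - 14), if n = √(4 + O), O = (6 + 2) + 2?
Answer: 1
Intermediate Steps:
O = 10 (O = 8 + 2 = 10)
n = √14 (n = √(4 + 10) = √14 ≈ 3.7417)
n*0 + 1/(15 - 14) = √14*0 + 1/(15 - 14) = 0 + 1/1 = 0 + 1 = 1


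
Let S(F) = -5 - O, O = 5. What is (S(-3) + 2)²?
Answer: 64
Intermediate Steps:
S(F) = -10 (S(F) = -5 - 1*5 = -5 - 5 = -10)
(S(-3) + 2)² = (-10 + 2)² = (-8)² = 64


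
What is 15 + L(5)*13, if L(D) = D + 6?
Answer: 158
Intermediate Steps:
L(D) = 6 + D
15 + L(5)*13 = 15 + (6 + 5)*13 = 15 + 11*13 = 15 + 143 = 158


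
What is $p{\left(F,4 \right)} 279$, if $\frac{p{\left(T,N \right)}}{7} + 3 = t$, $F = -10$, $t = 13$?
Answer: $19530$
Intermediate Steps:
$p{\left(T,N \right)} = 70$ ($p{\left(T,N \right)} = -21 + 7 \cdot 13 = -21 + 91 = 70$)
$p{\left(F,4 \right)} 279 = 70 \cdot 279 = 19530$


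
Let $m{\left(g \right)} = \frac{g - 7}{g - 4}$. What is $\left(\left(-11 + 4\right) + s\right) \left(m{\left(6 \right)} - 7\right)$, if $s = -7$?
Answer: $105$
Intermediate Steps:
$m{\left(g \right)} = \frac{-7 + g}{-4 + g}$
$\left(\left(-11 + 4\right) + s\right) \left(m{\left(6 \right)} - 7\right) = \left(\left(-11 + 4\right) - 7\right) \left(\frac{-7 + 6}{-4 + 6} - 7\right) = \left(-7 - 7\right) \left(\frac{1}{2} \left(-1\right) - 7\right) = - 14 \left(\frac{1}{2} \left(-1\right) - 7\right) = - 14 \left(- \frac{1}{2} - 7\right) = \left(-14\right) \left(- \frac{15}{2}\right) = 105$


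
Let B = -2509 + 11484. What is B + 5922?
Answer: 14897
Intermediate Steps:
B = 8975
B + 5922 = 8975 + 5922 = 14897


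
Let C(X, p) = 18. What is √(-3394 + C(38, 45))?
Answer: 4*I*√211 ≈ 58.103*I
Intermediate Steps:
√(-3394 + C(38, 45)) = √(-3394 + 18) = √(-3376) = 4*I*√211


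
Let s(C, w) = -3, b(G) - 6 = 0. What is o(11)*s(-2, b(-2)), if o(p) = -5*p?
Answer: 165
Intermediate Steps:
b(G) = 6 (b(G) = 6 + 0 = 6)
o(11)*s(-2, b(-2)) = -5*11*(-3) = -55*(-3) = 165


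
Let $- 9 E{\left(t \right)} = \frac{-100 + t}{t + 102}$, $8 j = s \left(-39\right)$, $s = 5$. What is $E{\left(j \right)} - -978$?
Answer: $\frac{5467037}{5589} \approx 978.18$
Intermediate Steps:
$j = - \frac{195}{8}$ ($j = \frac{5 \left(-39\right)}{8} = \frac{1}{8} \left(-195\right) = - \frac{195}{8} \approx -24.375$)
$E{\left(t \right)} = - \frac{-100 + t}{9 \left(102 + t\right)}$ ($E{\left(t \right)} = - \frac{\left(-100 + t\right) \frac{1}{t + 102}}{9} = - \frac{\left(-100 + t\right) \frac{1}{102 + t}}{9} = - \frac{\frac{1}{102 + t} \left(-100 + t\right)}{9} = - \frac{-100 + t}{9 \left(102 + t\right)}$)
$E{\left(j \right)} - -978 = \frac{100 - - \frac{195}{8}}{9 \left(102 - \frac{195}{8}\right)} - -978 = \frac{100 + \frac{195}{8}}{9 \cdot \frac{621}{8}} + 978 = \frac{1}{9} \cdot \frac{8}{621} \cdot \frac{995}{8} + 978 = \frac{995}{5589} + 978 = \frac{5467037}{5589}$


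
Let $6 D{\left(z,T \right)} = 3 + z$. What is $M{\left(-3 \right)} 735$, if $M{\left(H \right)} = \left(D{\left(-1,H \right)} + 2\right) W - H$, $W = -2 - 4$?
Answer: $-8085$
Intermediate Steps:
$W = -6$ ($W = -2 - 4 = -6$)
$D{\left(z,T \right)} = \frac{1}{2} + \frac{z}{6}$ ($D{\left(z,T \right)} = \frac{3 + z}{6} = \frac{1}{2} + \frac{z}{6}$)
$M{\left(H \right)} = -14 - H$ ($M{\left(H \right)} = \left(\left(\frac{1}{2} + \frac{1}{6} \left(-1\right)\right) + 2\right) \left(-6\right) - H = \left(\left(\frac{1}{2} - \frac{1}{6}\right) + 2\right) \left(-6\right) - H = \left(\frac{1}{3} + 2\right) \left(-6\right) - H = \frac{7}{3} \left(-6\right) - H = -14 - H$)
$M{\left(-3 \right)} 735 = \left(-14 - -3\right) 735 = \left(-14 + 3\right) 735 = \left(-11\right) 735 = -8085$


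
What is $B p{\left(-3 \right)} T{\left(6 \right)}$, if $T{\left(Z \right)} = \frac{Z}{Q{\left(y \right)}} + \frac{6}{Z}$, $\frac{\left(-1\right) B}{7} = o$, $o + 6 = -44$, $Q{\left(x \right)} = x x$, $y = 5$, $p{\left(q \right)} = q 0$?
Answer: $0$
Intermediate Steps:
$p{\left(q \right)} = 0$
$Q{\left(x \right)} = x^{2}$
$o = -50$ ($o = -6 - 44 = -50$)
$B = 350$ ($B = \left(-7\right) \left(-50\right) = 350$)
$T{\left(Z \right)} = \frac{6}{Z} + \frac{Z}{25}$ ($T{\left(Z \right)} = \frac{Z}{5^{2}} + \frac{6}{Z} = \frac{Z}{25} + \frac{6}{Z} = \frac{6}{Z} + \frac{Z}{25}$)
$B p{\left(-3 \right)} T{\left(6 \right)} = 350 \cdot 0 \left(\frac{6}{6} + \frac{1}{25} \cdot 6\right) = 0 \left(6 \cdot \frac{1}{6} + \frac{6}{25}\right) = 0 \left(1 + \frac{6}{25}\right) = 0 \cdot \frac{31}{25} = 0$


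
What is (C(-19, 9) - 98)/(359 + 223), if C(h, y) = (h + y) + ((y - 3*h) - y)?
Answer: -17/194 ≈ -0.087629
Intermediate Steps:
C(h, y) = y - 2*h (C(h, y) = (h + y) - 3*h = y - 2*h)
(C(-19, 9) - 98)/(359 + 223) = ((9 - 2*(-19)) - 98)/(359 + 223) = ((9 + 38) - 98)/582 = (47 - 98)*(1/582) = -51*1/582 = -17/194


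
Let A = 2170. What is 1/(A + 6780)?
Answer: 1/8950 ≈ 0.00011173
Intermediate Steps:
1/(A + 6780) = 1/(2170 + 6780) = 1/8950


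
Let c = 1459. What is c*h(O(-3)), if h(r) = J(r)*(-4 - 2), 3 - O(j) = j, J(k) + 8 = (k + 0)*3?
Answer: -87540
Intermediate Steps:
J(k) = -8 + 3*k (J(k) = -8 + (k + 0)*3 = -8 + k*3 = -8 + 3*k)
O(j) = 3 - j
h(r) = 48 - 18*r (h(r) = (-8 + 3*r)*(-4 - 2) = (-8 + 3*r)*(-6) = 48 - 18*r)
c*h(O(-3)) = 1459*(48 - 18*(3 - 1*(-3))) = 1459*(48 - 18*(3 + 3)) = 1459*(48 - 18*6) = 1459*(48 - 108) = 1459*(-60) = -87540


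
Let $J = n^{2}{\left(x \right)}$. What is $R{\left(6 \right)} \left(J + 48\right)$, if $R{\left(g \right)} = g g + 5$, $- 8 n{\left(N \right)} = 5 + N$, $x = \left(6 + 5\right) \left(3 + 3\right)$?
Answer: $\frac{332633}{64} \approx 5197.4$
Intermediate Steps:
$x = 66$ ($x = 11 \cdot 6 = 66$)
$n{\left(N \right)} = - \frac{5}{8} - \frac{N}{8}$ ($n{\left(N \right)} = - \frac{5 + N}{8} = - \frac{5}{8} - \frac{N}{8}$)
$R{\left(g \right)} = 5 + g^{2}$ ($R{\left(g \right)} = g^{2} + 5 = 5 + g^{2}$)
$J = \frac{5041}{64}$ ($J = \left(- \frac{5}{8} - \frac{33}{4}\right)^{2} = \left(- \frac{71}{8}\right)^{2} = \frac{5041}{64} \approx 78.766$)
$R{\left(6 \right)} \left(J + 48\right) = \left(5 + 6^{2}\right) \left(\frac{5041}{64} + 48\right) = \left(5 + 36\right) \frac{8113}{64} = 41 \cdot \frac{8113}{64} = \frac{332633}{64}$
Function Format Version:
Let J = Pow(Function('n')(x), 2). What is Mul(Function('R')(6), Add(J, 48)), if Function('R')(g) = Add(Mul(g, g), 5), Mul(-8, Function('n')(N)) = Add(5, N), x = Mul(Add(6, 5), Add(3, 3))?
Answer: Rational(332633, 64) ≈ 5197.4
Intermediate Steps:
x = 66 (x = Mul(11, 6) = 66)
Function('n')(N) = Add(Rational(-5, 8), Mul(Rational(-1, 8), N)) (Function('n')(N) = Mul(Rational(-1, 8), Add(5, N)) = Add(Rational(-5, 8), Mul(Rational(-1, 8), N)))
Function('R')(g) = Add(5, Pow(g, 2)) (Function('R')(g) = Add(Pow(g, 2), 5) = Add(5, Pow(g, 2)))
J = Rational(5041, 64) (J = Pow(Add(Rational(-5, 8), Mul(Rational(-1, 8), 66)), 2) = Pow(Add(Rational(-5, 8), Rational(-33, 4)), 2) = Pow(Rational(-71, 8), 2) = Rational(5041, 64) ≈ 78.766)
Mul(Function('R')(6), Add(J, 48)) = Mul(Add(5, Pow(6, 2)), Add(Rational(5041, 64), 48)) = Mul(Add(5, 36), Rational(8113, 64)) = Mul(41, Rational(8113, 64)) = Rational(332633, 64)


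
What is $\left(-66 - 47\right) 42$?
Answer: $-4746$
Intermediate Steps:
$\left(-66 - 47\right) 42 = \left(-113\right) 42 = -4746$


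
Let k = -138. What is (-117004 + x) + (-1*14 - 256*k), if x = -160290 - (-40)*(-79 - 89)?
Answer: -248700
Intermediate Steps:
x = -167010 (x = -160290 - (-40)*(-168) = -160290 - 1*6720 = -160290 - 6720 = -167010)
(-117004 + x) + (-1*14 - 256*k) = (-117004 - 167010) + (-1*14 - 256*(-138)) = -284014 + (-14 + 35328) = -284014 + 35314 = -248700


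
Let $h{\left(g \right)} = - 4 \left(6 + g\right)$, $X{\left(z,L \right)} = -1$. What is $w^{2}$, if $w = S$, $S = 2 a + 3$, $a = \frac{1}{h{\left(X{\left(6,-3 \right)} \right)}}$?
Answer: $\frac{841}{100} \approx 8.41$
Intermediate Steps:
$h{\left(g \right)} = -24 - 4 g$
$a = - \frac{1}{20}$ ($a = \frac{1}{-24 - -4} = \frac{1}{-24 + 4} = \frac{1}{-20} = - \frac{1}{20} \approx -0.05$)
$S = \frac{29}{10}$ ($S = 2 \left(- \frac{1}{20}\right) + 3 = - \frac{1}{10} + 3 = \frac{29}{10} \approx 2.9$)
$w = \frac{29}{10} \approx 2.9$
$w^{2} = \left(\frac{29}{10}\right)^{2} = \frac{841}{100}$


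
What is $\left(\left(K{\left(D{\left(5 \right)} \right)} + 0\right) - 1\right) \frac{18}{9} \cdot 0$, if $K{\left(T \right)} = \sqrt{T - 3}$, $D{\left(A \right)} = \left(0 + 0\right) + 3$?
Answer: $0$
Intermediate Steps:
$D{\left(A \right)} = 3$ ($D{\left(A \right)} = 0 + 3 = 3$)
$K{\left(T \right)} = \sqrt{-3 + T}$
$\left(\left(K{\left(D{\left(5 \right)} \right)} + 0\right) - 1\right) \frac{18}{9} \cdot 0 = \left(\left(\sqrt{-3 + 3} + 0\right) - 1\right) \frac{18}{9} \cdot 0 = \left(\left(\sqrt{0} + 0\right) - 1\right) 18 \cdot \frac{1}{9} \cdot 0 = \left(\left(0 + 0\right) - 1\right) 2 \cdot 0 = \left(0 - 1\right) 2 \cdot 0 = \left(-1\right) 2 \cdot 0 = \left(-2\right) 0 = 0$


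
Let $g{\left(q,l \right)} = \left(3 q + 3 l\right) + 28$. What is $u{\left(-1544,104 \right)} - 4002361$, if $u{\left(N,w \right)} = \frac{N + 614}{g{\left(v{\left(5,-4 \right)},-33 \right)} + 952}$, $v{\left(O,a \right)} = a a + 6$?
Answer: $- \frac{3790236797}{947} \approx -4.0024 \cdot 10^{6}$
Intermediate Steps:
$v{\left(O,a \right)} = 6 + a^{2}$ ($v{\left(O,a \right)} = a^{2} + 6 = 6 + a^{2}$)
$g{\left(q,l \right)} = 28 + 3 l + 3 q$ ($g{\left(q,l \right)} = \left(3 l + 3 q\right) + 28 = 28 + 3 l + 3 q$)
$u{\left(N,w \right)} = \frac{614}{947} + \frac{N}{947}$ ($u{\left(N,w \right)} = \frac{N + 614}{\left(28 + 3 \left(-33\right) + 3 \left(6 + \left(-4\right)^{2}\right)\right) + 952} = \frac{614 + N}{\left(28 - 99 + 3 \left(6 + 16\right)\right) + 952} = \frac{614 + N}{\left(28 - 99 + 3 \cdot 22\right) + 952} = \frac{614 + N}{\left(28 - 99 + 66\right) + 952} = \frac{614 + N}{-5 + 952} = \frac{614 + N}{947} = \left(614 + N\right) \frac{1}{947} = \frac{614}{947} + \frac{N}{947}$)
$u{\left(-1544,104 \right)} - 4002361 = \left(\frac{614}{947} + \frac{1}{947} \left(-1544\right)\right) - 4002361 = \left(\frac{614}{947} - \frac{1544}{947}\right) - 4002361 = - \frac{930}{947} - 4002361 = - \frac{3790236797}{947}$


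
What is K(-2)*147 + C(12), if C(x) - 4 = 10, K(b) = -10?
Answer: -1456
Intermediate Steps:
C(x) = 14 (C(x) = 4 + 10 = 14)
K(-2)*147 + C(12) = -10*147 + 14 = -1470 + 14 = -1456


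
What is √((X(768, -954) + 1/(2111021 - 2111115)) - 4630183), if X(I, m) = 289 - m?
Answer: I*√40901313934/94 ≈ 2151.5*I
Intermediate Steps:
√((X(768, -954) + 1/(2111021 - 2111115)) - 4630183) = √(((289 - 1*(-954)) + 1/(2111021 - 2111115)) - 4630183) = √(((289 + 954) + 1/(-94)) - 4630183) = √((1243 - 1/94) - 4630183) = √(116841/94 - 4630183) = √(-435120361/94) = I*√40901313934/94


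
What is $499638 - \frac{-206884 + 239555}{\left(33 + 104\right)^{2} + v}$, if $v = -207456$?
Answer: $\frac{94275227977}{188687} \approx 4.9964 \cdot 10^{5}$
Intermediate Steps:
$499638 - \frac{-206884 + 239555}{\left(33 + 104\right)^{2} + v} = 499638 - \frac{-206884 + 239555}{\left(33 + 104\right)^{2} - 207456} = 499638 - \frac{32671}{137^{2} - 207456} = 499638 - \frac{32671}{18769 - 207456} = 499638 - \frac{32671}{-188687} = 499638 - 32671 \left(- \frac{1}{188687}\right) = 499638 - - \frac{32671}{188687} = 499638 + \frac{32671}{188687} = \frac{94275227977}{188687}$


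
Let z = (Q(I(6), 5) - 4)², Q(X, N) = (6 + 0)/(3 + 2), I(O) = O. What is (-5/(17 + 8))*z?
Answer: -196/125 ≈ -1.5680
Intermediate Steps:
Q(X, N) = 6/5
z = 196/25 (z = (6/5 - 4)² = (-14/5)² = 196/25 ≈ 7.8400)
(-5/(17 + 8))*z = (-5/(17 + 8))*(196/25) = (-5/25)*(196/25) = ((1/25)*(-5))*(196/25) = -⅕*196/25 = -196/125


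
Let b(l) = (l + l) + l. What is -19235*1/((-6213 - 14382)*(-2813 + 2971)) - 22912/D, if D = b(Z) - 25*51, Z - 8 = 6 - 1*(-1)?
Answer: 828661513/44471470 ≈ 18.634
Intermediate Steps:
Z = 15 (Z = 8 + (6 - 1*(-1)) = 8 + (6 + 1) = 8 + 7 = 15)
b(l) = 3*l (b(l) = 2*l + l = 3*l)
D = -1230 (D = 3*15 - 25*51 = 45 - 1275 = -1230)
-19235*1/((-6213 - 14382)*(-2813 + 2971)) - 22912/D = -19235*1/((-6213 - 14382)*(-2813 + 2971)) - 22912/(-1230) = -19235/(158*(-20595)) - 22912*(-1/1230) = -19235/(-3254010) + 11456/615 = -19235*(-1/3254010) + 11456/615 = 3847/650802 + 11456/615 = 828661513/44471470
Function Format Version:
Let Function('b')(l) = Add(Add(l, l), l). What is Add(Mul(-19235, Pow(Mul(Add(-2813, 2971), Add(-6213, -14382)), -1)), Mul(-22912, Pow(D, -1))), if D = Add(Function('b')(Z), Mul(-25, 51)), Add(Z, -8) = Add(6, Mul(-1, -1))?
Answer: Rational(828661513, 44471470) ≈ 18.634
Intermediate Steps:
Z = 15 (Z = Add(8, Add(6, Mul(-1, -1))) = Add(8, Add(6, 1)) = Add(8, 7) = 15)
Function('b')(l) = Mul(3, l) (Function('b')(l) = Add(Mul(2, l), l) = Mul(3, l))
D = -1230 (D = Add(Mul(3, 15), Mul(-25, 51)) = Add(45, -1275) = -1230)
Add(Mul(-19235, Pow(Mul(Add(-2813, 2971), Add(-6213, -14382)), -1)), Mul(-22912, Pow(D, -1))) = Add(Mul(-19235, Pow(Mul(Add(-2813, 2971), Add(-6213, -14382)), -1)), Mul(-22912, Pow(-1230, -1))) = Add(Mul(-19235, Pow(Mul(158, -20595), -1)), Mul(-22912, Rational(-1, 1230))) = Add(Mul(-19235, Pow(-3254010, -1)), Rational(11456, 615)) = Add(Mul(-19235, Rational(-1, 3254010)), Rational(11456, 615)) = Add(Rational(3847, 650802), Rational(11456, 615)) = Rational(828661513, 44471470)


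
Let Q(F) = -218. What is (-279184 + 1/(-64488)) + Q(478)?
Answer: -18018076177/64488 ≈ -2.7940e+5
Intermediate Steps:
(-279184 + 1/(-64488)) + Q(478) = (-279184 + 1/(-64488)) - 218 = (-279184 - 1/64488) - 218 = -18004017793/64488 - 218 = -18018076177/64488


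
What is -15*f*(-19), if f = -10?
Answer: -2850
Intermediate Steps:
-15*f*(-19) = -15*(-10)*(-19) = 150*(-19) = -2850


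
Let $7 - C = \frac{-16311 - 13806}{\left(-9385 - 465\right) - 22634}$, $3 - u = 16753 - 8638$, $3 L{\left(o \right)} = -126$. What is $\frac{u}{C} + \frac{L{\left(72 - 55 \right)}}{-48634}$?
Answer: $- \frac{711974842805}{533004323} \approx -1335.8$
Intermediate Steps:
$L{\left(o \right)} = -42$ ($L{\left(o \right)} = \frac{1}{3} \left(-126\right) = -42$)
$u = -8112$ ($u = 3 - \left(16753 - 8638\right) = 3 - 8115 = -8112$)
$C = \frac{65757}{10828}$ ($C = 7 - \frac{-16311 - 13806}{\left(-9385 - 465\right) - 22634} = 7 - - \frac{30117}{-9850 - 22634} = 7 - - \frac{30117}{-32484} = 7 - \left(-30117\right) \left(- \frac{1}{32484}\right) = 7 - \frac{10039}{10828} = \frac{65757}{10828} \approx 6.0729$)
$\frac{u}{C} + \frac{L{\left(72 - 55 \right)}}{-48634} = - \frac{8112}{\frac{65757}{10828}} - \frac{42}{-48634} = \left(-8112\right) \frac{10828}{65757} - - \frac{21}{24317} = - \frac{29278912}{21919} + \frac{21}{24317} = - \frac{711974842805}{533004323}$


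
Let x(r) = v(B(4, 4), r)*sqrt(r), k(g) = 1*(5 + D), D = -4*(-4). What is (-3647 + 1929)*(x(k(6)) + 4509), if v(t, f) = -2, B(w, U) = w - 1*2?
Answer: -7746462 + 3436*sqrt(21) ≈ -7.7307e+6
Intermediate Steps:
B(w, U) = -2 + w (B(w, U) = w - 2 = -2 + w)
D = 16
k(g) = 21 (k(g) = 1*(5 + 16) = 1*21 = 21)
x(r) = -2*sqrt(r)
(-3647 + 1929)*(x(k(6)) + 4509) = (-3647 + 1929)*(-2*sqrt(21) + 4509) = -1718*(4509 - 2*sqrt(21)) = -7746462 + 3436*sqrt(21)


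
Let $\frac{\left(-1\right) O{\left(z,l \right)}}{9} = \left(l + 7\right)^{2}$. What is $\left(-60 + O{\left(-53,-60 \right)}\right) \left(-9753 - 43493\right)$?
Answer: $1349306886$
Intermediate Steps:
$O{\left(z,l \right)} = - 9 \left(7 + l\right)^{2}$ ($O{\left(z,l \right)} = - 9 \left(l + 7\right)^{2} = - 9 \left(7 + l\right)^{2}$)
$\left(-60 + O{\left(-53,-60 \right)}\right) \left(-9753 - 43493\right) = \left(-60 - 9 \left(7 - 60\right)^{2}\right) \left(-9753 - 43493\right) = \left(-60 - 9 \left(-53\right)^{2}\right) \left(-53246\right) = \left(-60 - 25281\right) \left(-53246\right) = \left(-25341\right) \left(-53246\right) = 1349306886$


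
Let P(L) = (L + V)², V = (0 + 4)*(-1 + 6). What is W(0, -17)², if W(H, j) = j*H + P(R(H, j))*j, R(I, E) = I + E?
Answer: 23409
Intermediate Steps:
V = 20 (V = 4*5 = 20)
R(I, E) = E + I
P(L) = (20 + L)² (P(L) = (L + 20)² = (20 + L)²)
W(H, j) = H*j + j*(20 + H + j)² (W(H, j) = j*H + (20 + (j + H))²*j = H*j + (20 + (H + j))²*j = H*j + (20 + H + j)²*j = H*j + j*(20 + H + j)²)
W(0, -17)² = (-17*(0 + (20 + 0 - 17)²))² = (-17*(0 + 3²))² = (-17*(0 + 9))² = (-17*9)² = (-153)² = 23409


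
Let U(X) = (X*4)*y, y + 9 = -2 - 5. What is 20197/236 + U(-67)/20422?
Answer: 206737551/2409796 ≈ 85.791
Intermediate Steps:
y = -16 (y = -9 + (-2 - 5) = -9 - 7 = -16)
U(X) = -64*X (U(X) = (X*4)*(-16) = (4*X)*(-16) = -64*X)
20197/236 + U(-67)/20422 = 20197/236 - 64*(-67)/20422 = 20197*(1/236) + 4288*(1/20422) = 20197/236 + 2144/10211 = 206737551/2409796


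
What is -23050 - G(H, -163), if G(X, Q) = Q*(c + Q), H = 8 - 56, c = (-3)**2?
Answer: -48152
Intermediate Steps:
c = 9
H = -48
G(X, Q) = Q*(9 + Q)
-23050 - G(H, -163) = -23050 - (-163)*(9 - 163) = -23050 - (-163)*(-154) = -23050 - 1*25102 = -23050 - 25102 = -48152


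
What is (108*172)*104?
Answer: 1931904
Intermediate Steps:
(108*172)*104 = 18576*104 = 1931904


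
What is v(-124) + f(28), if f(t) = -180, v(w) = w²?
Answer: 15196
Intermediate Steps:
v(-124) + f(28) = (-124)² - 180 = 15376 - 180 = 15196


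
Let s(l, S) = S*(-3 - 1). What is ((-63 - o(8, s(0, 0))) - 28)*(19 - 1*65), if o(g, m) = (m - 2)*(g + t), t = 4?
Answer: 3082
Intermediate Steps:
s(l, S) = -4*S (s(l, S) = S*(-4) = -4*S)
o(g, m) = (-2 + m)*(4 + g) (o(g, m) = (m - 2)*(g + 4) = (-2 + m)*(4 + g))
((-63 - o(8, s(0, 0))) - 28)*(19 - 1*65) = ((-63 - (-8 - 2*8 + 4*(-4*0) + 8*(-4*0))) - 28)*(19 - 1*65) = ((-63 - (-8 - 16 + 4*0 + 8*0)) - 28)*(19 - 65) = ((-63 - (-8 - 16 + 0 + 0)) - 28)*(-46) = ((-63 - 1*(-24)) - 28)*(-46) = ((-63 + 24) - 28)*(-46) = (-39 - 28)*(-46) = -67*(-46) = 3082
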